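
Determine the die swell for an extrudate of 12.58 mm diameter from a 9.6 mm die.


Die swell ratio = D_extrudate / D_die
= 12.58 / 9.6
= 1.31

Die swell = 1.31


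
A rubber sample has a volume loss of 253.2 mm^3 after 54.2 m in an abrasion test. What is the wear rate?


Rate = volume_loss / distance
= 253.2 / 54.2
= 4.672 mm^3/m

4.672 mm^3/m


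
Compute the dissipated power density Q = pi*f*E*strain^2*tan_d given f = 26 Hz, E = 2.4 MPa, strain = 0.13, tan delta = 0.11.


Q = pi * f * E * strain^2 * tan_d
= pi * 26 * 2.4 * 0.13^2 * 0.11
= pi * 26 * 2.4 * 0.0169 * 0.11
= 0.3644

Q = 0.3644


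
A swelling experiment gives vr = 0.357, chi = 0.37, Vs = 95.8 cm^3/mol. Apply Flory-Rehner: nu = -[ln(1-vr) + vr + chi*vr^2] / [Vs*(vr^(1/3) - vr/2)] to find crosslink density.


ln(1 - vr) = ln(1 - 0.357) = -0.4416
Numerator = -((-0.4416) + 0.357 + 0.37 * 0.357^2) = 0.0375
Denominator = 95.8 * (0.357^(1/3) - 0.357/2) = 50.8599
nu = 0.0375 / 50.8599 = 7.3642e-04 mol/cm^3

7.3642e-04 mol/cm^3


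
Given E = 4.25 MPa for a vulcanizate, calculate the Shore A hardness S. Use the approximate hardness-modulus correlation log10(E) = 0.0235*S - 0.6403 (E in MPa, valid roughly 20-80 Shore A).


log10(E) = 0.0235*S - 0.6403  =>  S = (log10(E) + 0.6403) / 0.0235
log10(4.25) = 0.628389
S = (0.628389 + 0.6403) / 0.0235 = 1.268689 / 0.0235
S = 54.0

Shore A = 54.0


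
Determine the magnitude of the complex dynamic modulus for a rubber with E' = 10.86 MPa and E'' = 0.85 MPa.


|E*| = sqrt(E'^2 + E''^2)
= sqrt(10.86^2 + 0.85^2)
= sqrt(117.9396 + 0.7225)
= 10.893 MPa

10.893 MPa


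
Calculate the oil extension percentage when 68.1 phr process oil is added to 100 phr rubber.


Oil % = oil / (100 + oil) * 100
= 68.1 / (100 + 68.1) * 100
= 68.1 / 168.1 * 100
= 40.51%

40.51%


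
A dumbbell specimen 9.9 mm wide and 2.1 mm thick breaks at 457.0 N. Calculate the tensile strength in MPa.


Area = width * thickness = 9.9 * 2.1 = 20.79 mm^2
TS = force / area = 457.0 / 20.79 = 21.98 MPa

21.98 MPa


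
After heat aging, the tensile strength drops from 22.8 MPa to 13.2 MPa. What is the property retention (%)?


Retention = aged / original * 100
= 13.2 / 22.8 * 100
= 57.9%

57.9%


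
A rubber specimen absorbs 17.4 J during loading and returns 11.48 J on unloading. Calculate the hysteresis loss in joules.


Hysteresis loss = loading - unloading
= 17.4 - 11.48
= 5.92 J

5.92 J


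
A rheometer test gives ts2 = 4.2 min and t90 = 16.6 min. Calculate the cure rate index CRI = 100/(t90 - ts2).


CRI = 100 / (t90 - ts2)
= 100 / (16.6 - 4.2)
= 100 / 12.4
= 8.06 min^-1

8.06 min^-1


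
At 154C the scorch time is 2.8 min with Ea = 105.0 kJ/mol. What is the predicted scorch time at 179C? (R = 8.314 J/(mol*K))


Convert temperatures: T1 = 154 + 273.15 = 427.15 K, T2 = 179 + 273.15 = 452.15 K
ts2_new = 2.8 * exp(105000 / 8.314 * (1/452.15 - 1/427.15))
1/T2 - 1/T1 = -1.2944e-04
ts2_new = 0.55 min

0.55 min


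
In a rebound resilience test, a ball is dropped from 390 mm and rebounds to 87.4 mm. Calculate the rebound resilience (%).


Resilience = h_rebound / h_drop * 100
= 87.4 / 390 * 100
= 22.4%

22.4%


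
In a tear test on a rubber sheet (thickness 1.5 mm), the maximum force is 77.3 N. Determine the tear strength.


Tear strength = force / thickness
= 77.3 / 1.5
= 51.53 N/mm

51.53 N/mm


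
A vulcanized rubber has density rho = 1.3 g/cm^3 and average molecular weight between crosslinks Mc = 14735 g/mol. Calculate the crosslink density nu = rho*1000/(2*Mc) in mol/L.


nu = rho * 1000 / (2 * Mc)
nu = 1.3 * 1000 / (2 * 14735)
nu = 1300.0 / 29470
nu = 0.0441 mol/L

0.0441 mol/L


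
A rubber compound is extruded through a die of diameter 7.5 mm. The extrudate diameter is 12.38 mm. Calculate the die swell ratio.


Die swell ratio = D_extrudate / D_die
= 12.38 / 7.5
= 1.651

Die swell = 1.651


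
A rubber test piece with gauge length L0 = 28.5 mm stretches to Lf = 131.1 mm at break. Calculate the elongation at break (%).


Elongation = (Lf - L0) / L0 * 100
= (131.1 - 28.5) / 28.5 * 100
= 102.6 / 28.5 * 100
= 360.0%

360.0%


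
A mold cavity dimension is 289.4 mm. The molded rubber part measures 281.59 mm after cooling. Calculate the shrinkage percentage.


Shrinkage = (mold - part) / mold * 100
= (289.4 - 281.59) / 289.4 * 100
= 7.81 / 289.4 * 100
= 2.7%

2.7%


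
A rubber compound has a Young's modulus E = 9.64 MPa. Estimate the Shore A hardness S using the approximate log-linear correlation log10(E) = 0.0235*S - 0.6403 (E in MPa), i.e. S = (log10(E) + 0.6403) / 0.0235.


log10(E) = 0.0235*S - 0.6403  =>  S = (log10(E) + 0.6403) / 0.0235
log10(9.64) = 0.984077
S = (0.984077 + 0.6403) / 0.0235 = 1.624377 / 0.0235
S = 69.1

Shore A = 69.1


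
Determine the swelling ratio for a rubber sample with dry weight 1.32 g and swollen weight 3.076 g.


Q = W_swollen / W_dry
Q = 3.076 / 1.32
Q = 2.33

Q = 2.33


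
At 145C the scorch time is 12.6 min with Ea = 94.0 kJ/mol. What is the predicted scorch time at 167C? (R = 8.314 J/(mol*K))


Convert temperatures: T1 = 145 + 273.15 = 418.15 K, T2 = 167 + 273.15 = 440.15 K
ts2_new = 12.6 * exp(94000 / 8.314 * (1/440.15 - 1/418.15))
1/T2 - 1/T1 = -1.1953e-04
ts2_new = 3.26 min

3.26 min


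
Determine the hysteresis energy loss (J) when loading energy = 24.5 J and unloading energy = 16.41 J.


Hysteresis loss = loading - unloading
= 24.5 - 16.41
= 8.09 J

8.09 J


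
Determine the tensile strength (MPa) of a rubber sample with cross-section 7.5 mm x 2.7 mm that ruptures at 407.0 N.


Area = width * thickness = 7.5 * 2.7 = 20.25 mm^2
TS = force / area = 407.0 / 20.25 = 20.1 MPa

20.1 MPa


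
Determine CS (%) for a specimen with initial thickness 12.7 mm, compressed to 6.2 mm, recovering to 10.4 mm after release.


CS = (t0 - recovered) / (t0 - ts) * 100
= (12.7 - 10.4) / (12.7 - 6.2) * 100
= 2.3 / 6.5 * 100
= 35.4%

35.4%


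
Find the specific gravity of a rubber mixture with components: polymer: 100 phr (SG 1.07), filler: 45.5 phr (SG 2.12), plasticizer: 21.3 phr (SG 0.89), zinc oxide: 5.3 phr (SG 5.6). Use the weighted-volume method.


Sum of weights = 172.1
Volume contributions:
  polymer: 100/1.07 = 93.4579
  filler: 45.5/2.12 = 21.4623
  plasticizer: 21.3/0.89 = 23.9326
  zinc oxide: 5.3/5.6 = 0.9464
Sum of volumes = 139.7992
SG = 172.1 / 139.7992 = 1.231

SG = 1.231


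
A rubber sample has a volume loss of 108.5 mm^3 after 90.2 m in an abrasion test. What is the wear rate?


Rate = volume_loss / distance
= 108.5 / 90.2
= 1.203 mm^3/m

1.203 mm^3/m


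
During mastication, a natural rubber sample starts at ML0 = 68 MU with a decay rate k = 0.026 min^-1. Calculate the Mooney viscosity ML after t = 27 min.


ML = ML0 * exp(-k * t)
ML = 68 * exp(-0.026 * 27)
ML = 68 * 0.4956
ML = 33.7 MU

33.7 MU


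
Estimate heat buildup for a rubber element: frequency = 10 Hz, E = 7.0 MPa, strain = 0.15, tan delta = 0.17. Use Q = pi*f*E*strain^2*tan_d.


Q = pi * f * E * strain^2 * tan_d
= pi * 10 * 7.0 * 0.15^2 * 0.17
= pi * 10 * 7.0 * 0.0225 * 0.17
= 0.8412

Q = 0.8412


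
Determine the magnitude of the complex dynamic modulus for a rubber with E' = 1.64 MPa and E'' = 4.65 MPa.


|E*| = sqrt(E'^2 + E''^2)
= sqrt(1.64^2 + 4.65^2)
= sqrt(2.6896 + 21.6225)
= 4.931 MPa

4.931 MPa


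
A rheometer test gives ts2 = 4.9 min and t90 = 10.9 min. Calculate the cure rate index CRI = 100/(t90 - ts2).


CRI = 100 / (t90 - ts2)
= 100 / (10.9 - 4.9)
= 100 / 6.0
= 16.67 min^-1

16.67 min^-1


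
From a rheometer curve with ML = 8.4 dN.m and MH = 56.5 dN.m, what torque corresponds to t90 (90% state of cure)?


M90 = ML + 0.9 * (MH - ML)
M90 = 8.4 + 0.9 * (56.5 - 8.4)
M90 = 8.4 + 0.9 * 48.1
M90 = 51.69 dN.m

51.69 dN.m


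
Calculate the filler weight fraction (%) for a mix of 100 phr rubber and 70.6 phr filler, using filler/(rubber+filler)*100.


Filler % = filler / (rubber + filler) * 100
= 70.6 / (100 + 70.6) * 100
= 70.6 / 170.6 * 100
= 41.38%

41.38%


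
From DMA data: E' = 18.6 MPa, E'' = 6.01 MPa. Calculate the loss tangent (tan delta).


tan delta = E'' / E'
= 6.01 / 18.6
= 0.3231

tan delta = 0.3231


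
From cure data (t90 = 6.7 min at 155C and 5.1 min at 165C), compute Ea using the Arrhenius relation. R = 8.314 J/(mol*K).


T1 = 428.15 K, T2 = 438.15 K
1/T1 - 1/T2 = 5.3307e-05
ln(t1/t2) = ln(6.7/5.1) = 0.2729
Ea = 8.314 * 0.2729 / 5.3307e-05 = 42557.8598 J/mol
Ea = 42.56 kJ/mol

42.56 kJ/mol


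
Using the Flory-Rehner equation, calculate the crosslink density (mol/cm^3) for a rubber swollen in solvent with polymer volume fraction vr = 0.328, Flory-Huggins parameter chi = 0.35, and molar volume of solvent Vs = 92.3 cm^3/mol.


ln(1 - vr) = ln(1 - 0.328) = -0.3975
Numerator = -((-0.3975) + 0.328 + 0.35 * 0.328^2) = 0.0318
Denominator = 92.3 * (0.328^(1/3) - 0.328/2) = 48.5169
nu = 0.0318 / 48.5169 = 6.5632e-04 mol/cm^3

6.5632e-04 mol/cm^3


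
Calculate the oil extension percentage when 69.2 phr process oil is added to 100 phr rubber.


Oil % = oil / (100 + oil) * 100
= 69.2 / (100 + 69.2) * 100
= 69.2 / 169.2 * 100
= 40.9%

40.9%


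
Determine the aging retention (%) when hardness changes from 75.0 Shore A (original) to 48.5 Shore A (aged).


Retention = aged / original * 100
= 48.5 / 75.0 * 100
= 64.7%

64.7%


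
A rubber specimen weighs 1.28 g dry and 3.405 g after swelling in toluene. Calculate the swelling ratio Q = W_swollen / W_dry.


Q = W_swollen / W_dry
Q = 3.405 / 1.28
Q = 2.66

Q = 2.66


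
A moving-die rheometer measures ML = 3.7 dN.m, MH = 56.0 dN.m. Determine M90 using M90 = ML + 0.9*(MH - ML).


M90 = ML + 0.9 * (MH - ML)
M90 = 3.7 + 0.9 * (56.0 - 3.7)
M90 = 3.7 + 0.9 * 52.3
M90 = 50.77 dN.m

50.77 dN.m


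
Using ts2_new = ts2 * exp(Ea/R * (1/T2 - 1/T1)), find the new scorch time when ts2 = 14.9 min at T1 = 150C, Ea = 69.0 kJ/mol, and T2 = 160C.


Convert temperatures: T1 = 150 + 273.15 = 423.15 K, T2 = 160 + 273.15 = 433.15 K
ts2_new = 14.9 * exp(69000 / 8.314 * (1/433.15 - 1/423.15))
1/T2 - 1/T1 = -5.4559e-05
ts2_new = 9.47 min

9.47 min


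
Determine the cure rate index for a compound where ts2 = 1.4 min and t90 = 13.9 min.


CRI = 100 / (t90 - ts2)
= 100 / (13.9 - 1.4)
= 100 / 12.5
= 8.0 min^-1

8.0 min^-1


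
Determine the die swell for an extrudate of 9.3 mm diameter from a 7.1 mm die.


Die swell ratio = D_extrudate / D_die
= 9.3 / 7.1
= 1.31

Die swell = 1.31


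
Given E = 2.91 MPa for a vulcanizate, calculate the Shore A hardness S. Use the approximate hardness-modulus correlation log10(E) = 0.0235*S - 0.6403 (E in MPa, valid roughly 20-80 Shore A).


log10(E) = 0.0235*S - 0.6403  =>  S = (log10(E) + 0.6403) / 0.0235
log10(2.91) = 0.463893
S = (0.463893 + 0.6403) / 0.0235 = 1.104193 / 0.0235
S = 47.0

Shore A = 47.0


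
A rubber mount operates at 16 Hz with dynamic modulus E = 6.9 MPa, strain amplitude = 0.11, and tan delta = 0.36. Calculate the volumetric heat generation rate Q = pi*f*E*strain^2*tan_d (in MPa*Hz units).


Q = pi * f * E * strain^2 * tan_d
= pi * 16 * 6.9 * 0.11^2 * 0.36
= pi * 16 * 6.9 * 0.0121 * 0.36
= 1.5108

Q = 1.5108


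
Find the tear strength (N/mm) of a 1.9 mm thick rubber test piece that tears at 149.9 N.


Tear strength = force / thickness
= 149.9 / 1.9
= 78.89 N/mm

78.89 N/mm


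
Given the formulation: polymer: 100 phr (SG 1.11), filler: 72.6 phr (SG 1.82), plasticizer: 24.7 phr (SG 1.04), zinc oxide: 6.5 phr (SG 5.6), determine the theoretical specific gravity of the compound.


Sum of weights = 203.8
Volume contributions:
  polymer: 100/1.11 = 90.0901
  filler: 72.6/1.82 = 39.8901
  plasticizer: 24.7/1.04 = 23.7500
  zinc oxide: 6.5/5.6 = 1.1607
Sum of volumes = 154.8909
SG = 203.8 / 154.8909 = 1.316

SG = 1.316


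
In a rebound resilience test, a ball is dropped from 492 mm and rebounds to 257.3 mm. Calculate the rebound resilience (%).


Resilience = h_rebound / h_drop * 100
= 257.3 / 492 * 100
= 52.3%

52.3%


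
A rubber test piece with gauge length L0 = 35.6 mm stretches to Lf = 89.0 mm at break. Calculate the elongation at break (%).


Elongation = (Lf - L0) / L0 * 100
= (89.0 - 35.6) / 35.6 * 100
= 53.4 / 35.6 * 100
= 150.0%

150.0%


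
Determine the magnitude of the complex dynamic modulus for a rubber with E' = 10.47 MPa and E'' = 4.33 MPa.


|E*| = sqrt(E'^2 + E''^2)
= sqrt(10.47^2 + 4.33^2)
= sqrt(109.6209 + 18.7489)
= 11.33 MPa

11.33 MPa


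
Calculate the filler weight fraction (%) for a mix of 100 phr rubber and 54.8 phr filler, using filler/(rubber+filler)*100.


Filler % = filler / (rubber + filler) * 100
= 54.8 / (100 + 54.8) * 100
= 54.8 / 154.8 * 100
= 35.4%

35.4%


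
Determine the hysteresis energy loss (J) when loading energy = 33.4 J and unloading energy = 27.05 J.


Hysteresis loss = loading - unloading
= 33.4 - 27.05
= 6.35 J

6.35 J


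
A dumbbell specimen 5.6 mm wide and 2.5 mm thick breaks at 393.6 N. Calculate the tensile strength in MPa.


Area = width * thickness = 5.6 * 2.5 = 14.0 mm^2
TS = force / area = 393.6 / 14.0 = 28.11 MPa

28.11 MPa


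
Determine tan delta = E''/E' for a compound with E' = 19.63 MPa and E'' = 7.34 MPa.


tan delta = E'' / E'
= 7.34 / 19.63
= 0.3739

tan delta = 0.3739


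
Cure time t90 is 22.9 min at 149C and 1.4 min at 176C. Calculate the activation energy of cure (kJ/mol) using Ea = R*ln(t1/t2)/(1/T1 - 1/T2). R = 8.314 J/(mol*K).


T1 = 422.15 K, T2 = 449.15 K
1/T1 - 1/T2 = 1.4240e-04
ln(t1/t2) = ln(22.9/1.4) = 2.7947
Ea = 8.314 * 2.7947 / 1.4240e-04 = 163167.6876 J/mol
Ea = 163.17 kJ/mol

163.17 kJ/mol


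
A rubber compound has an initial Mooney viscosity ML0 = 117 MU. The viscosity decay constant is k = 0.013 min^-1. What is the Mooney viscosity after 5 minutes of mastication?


ML = ML0 * exp(-k * t)
ML = 117 * exp(-0.013 * 5)
ML = 117 * 0.9371
ML = 109.64 MU

109.64 MU


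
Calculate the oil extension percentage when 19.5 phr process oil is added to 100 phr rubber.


Oil % = oil / (100 + oil) * 100
= 19.5 / (100 + 19.5) * 100
= 19.5 / 119.5 * 100
= 16.32%

16.32%


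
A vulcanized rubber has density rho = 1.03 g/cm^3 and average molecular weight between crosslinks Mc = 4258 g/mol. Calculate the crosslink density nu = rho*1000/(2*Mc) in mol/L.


nu = rho * 1000 / (2 * Mc)
nu = 1.03 * 1000 / (2 * 4258)
nu = 1030.0 / 8516
nu = 0.1209 mol/L

0.1209 mol/L


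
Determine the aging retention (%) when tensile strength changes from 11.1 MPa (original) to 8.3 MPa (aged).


Retention = aged / original * 100
= 8.3 / 11.1 * 100
= 74.8%

74.8%


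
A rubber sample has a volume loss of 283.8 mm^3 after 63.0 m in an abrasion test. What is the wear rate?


Rate = volume_loss / distance
= 283.8 / 63.0
= 4.505 mm^3/m

4.505 mm^3/m


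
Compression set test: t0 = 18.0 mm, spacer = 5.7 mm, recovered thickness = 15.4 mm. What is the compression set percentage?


CS = (t0 - recovered) / (t0 - ts) * 100
= (18.0 - 15.4) / (18.0 - 5.7) * 100
= 2.6 / 12.3 * 100
= 21.1%

21.1%


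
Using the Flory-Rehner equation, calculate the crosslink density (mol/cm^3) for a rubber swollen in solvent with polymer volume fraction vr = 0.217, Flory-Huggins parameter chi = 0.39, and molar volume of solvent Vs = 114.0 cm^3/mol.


ln(1 - vr) = ln(1 - 0.217) = -0.2446
Numerator = -((-0.2446) + 0.217 + 0.39 * 0.217^2) = 0.0093
Denominator = 114.0 * (0.217^(1/3) - 0.217/2) = 56.1364
nu = 0.0093 / 56.1364 = 1.6492e-04 mol/cm^3

1.6492e-04 mol/cm^3


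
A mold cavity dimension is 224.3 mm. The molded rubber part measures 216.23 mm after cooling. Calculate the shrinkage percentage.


Shrinkage = (mold - part) / mold * 100
= (224.3 - 216.23) / 224.3 * 100
= 8.07 / 224.3 * 100
= 3.6%

3.6%


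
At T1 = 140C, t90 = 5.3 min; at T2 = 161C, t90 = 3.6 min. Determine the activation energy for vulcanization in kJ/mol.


T1 = 413.15 K, T2 = 434.15 K
1/T1 - 1/T2 = 1.1708e-04
ln(t1/t2) = ln(5.3/3.6) = 0.3868
Ea = 8.314 * 0.3868 / 1.1708e-04 = 27465.9363 J/mol
Ea = 27.47 kJ/mol

27.47 kJ/mol


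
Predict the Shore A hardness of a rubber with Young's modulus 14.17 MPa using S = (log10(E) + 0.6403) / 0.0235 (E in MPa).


log10(E) = 0.0235*S - 0.6403  =>  S = (log10(E) + 0.6403) / 0.0235
log10(14.17) = 1.151370
S = (1.151370 + 0.6403) / 0.0235 = 1.791670 / 0.0235
S = 76.2

Shore A = 76.2


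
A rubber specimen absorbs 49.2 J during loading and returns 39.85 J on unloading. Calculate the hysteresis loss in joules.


Hysteresis loss = loading - unloading
= 49.2 - 39.85
= 9.35 J

9.35 J


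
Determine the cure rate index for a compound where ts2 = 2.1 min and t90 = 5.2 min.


CRI = 100 / (t90 - ts2)
= 100 / (5.2 - 2.1)
= 100 / 3.1
= 32.26 min^-1

32.26 min^-1


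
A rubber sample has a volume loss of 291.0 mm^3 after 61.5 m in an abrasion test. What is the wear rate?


Rate = volume_loss / distance
= 291.0 / 61.5
= 4.732 mm^3/m

4.732 mm^3/m


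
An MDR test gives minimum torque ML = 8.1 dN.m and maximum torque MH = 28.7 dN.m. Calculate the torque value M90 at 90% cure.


M90 = ML + 0.9 * (MH - ML)
M90 = 8.1 + 0.9 * (28.7 - 8.1)
M90 = 8.1 + 0.9 * 20.6
M90 = 26.64 dN.m

26.64 dN.m


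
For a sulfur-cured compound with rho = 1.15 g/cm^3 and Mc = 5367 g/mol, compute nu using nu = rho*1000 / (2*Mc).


nu = rho * 1000 / (2 * Mc)
nu = 1.15 * 1000 / (2 * 5367)
nu = 1150.0 / 10734
nu = 0.1071 mol/L

0.1071 mol/L


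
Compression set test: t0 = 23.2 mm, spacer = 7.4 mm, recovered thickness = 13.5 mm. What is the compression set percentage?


CS = (t0 - recovered) / (t0 - ts) * 100
= (23.2 - 13.5) / (23.2 - 7.4) * 100
= 9.7 / 15.8 * 100
= 61.4%

61.4%


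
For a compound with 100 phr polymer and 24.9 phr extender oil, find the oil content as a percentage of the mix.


Oil % = oil / (100 + oil) * 100
= 24.9 / (100 + 24.9) * 100
= 24.9 / 124.9 * 100
= 19.94%

19.94%


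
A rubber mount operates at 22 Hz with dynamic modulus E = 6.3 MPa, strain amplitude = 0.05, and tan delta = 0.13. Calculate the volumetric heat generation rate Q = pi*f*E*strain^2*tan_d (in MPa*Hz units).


Q = pi * f * E * strain^2 * tan_d
= pi * 22 * 6.3 * 0.05^2 * 0.13
= pi * 22 * 6.3 * 0.0025 * 0.13
= 0.1415

Q = 0.1415


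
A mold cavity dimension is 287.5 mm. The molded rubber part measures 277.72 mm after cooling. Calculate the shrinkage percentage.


Shrinkage = (mold - part) / mold * 100
= (287.5 - 277.72) / 287.5 * 100
= 9.78 / 287.5 * 100
= 3.4%

3.4%


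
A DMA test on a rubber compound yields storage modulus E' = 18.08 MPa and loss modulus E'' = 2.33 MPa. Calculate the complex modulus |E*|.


|E*| = sqrt(E'^2 + E''^2)
= sqrt(18.08^2 + 2.33^2)
= sqrt(326.8864 + 5.4289)
= 18.23 MPa

18.23 MPa


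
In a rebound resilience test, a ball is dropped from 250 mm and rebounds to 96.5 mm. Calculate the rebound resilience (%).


Resilience = h_rebound / h_drop * 100
= 96.5 / 250 * 100
= 38.6%

38.6%


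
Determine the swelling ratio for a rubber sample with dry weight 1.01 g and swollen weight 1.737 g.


Q = W_swollen / W_dry
Q = 1.737 / 1.01
Q = 1.72

Q = 1.72


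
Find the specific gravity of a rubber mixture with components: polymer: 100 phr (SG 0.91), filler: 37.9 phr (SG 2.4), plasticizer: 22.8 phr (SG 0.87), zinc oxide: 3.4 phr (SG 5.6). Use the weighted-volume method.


Sum of weights = 164.1
Volume contributions:
  polymer: 100/0.91 = 109.8901
  filler: 37.9/2.4 = 15.7917
  plasticizer: 22.8/0.87 = 26.2069
  zinc oxide: 3.4/5.6 = 0.6071
Sum of volumes = 152.4958
SG = 164.1 / 152.4958 = 1.076

SG = 1.076


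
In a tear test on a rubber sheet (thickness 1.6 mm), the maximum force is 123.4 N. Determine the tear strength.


Tear strength = force / thickness
= 123.4 / 1.6
= 77.12 N/mm

77.12 N/mm


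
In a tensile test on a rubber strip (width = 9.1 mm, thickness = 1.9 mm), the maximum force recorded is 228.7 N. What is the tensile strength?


Area = width * thickness = 9.1 * 1.9 = 17.29 mm^2
TS = force / area = 228.7 / 17.29 = 13.23 MPa

13.23 MPa


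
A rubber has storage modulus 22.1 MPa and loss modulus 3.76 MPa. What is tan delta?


tan delta = E'' / E'
= 3.76 / 22.1
= 0.1701

tan delta = 0.1701


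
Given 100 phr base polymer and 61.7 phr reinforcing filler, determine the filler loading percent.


Filler % = filler / (rubber + filler) * 100
= 61.7 / (100 + 61.7) * 100
= 61.7 / 161.7 * 100
= 38.16%

38.16%


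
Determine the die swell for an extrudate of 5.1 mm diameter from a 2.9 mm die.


Die swell ratio = D_extrudate / D_die
= 5.1 / 2.9
= 1.759

Die swell = 1.759


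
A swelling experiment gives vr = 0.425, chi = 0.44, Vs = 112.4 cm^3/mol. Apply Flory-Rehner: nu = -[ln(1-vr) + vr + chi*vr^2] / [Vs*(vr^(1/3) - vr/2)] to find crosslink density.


ln(1 - vr) = ln(1 - 0.425) = -0.5534
Numerator = -((-0.5534) + 0.425 + 0.44 * 0.425^2) = 0.0489
Denominator = 112.4 * (0.425^(1/3) - 0.425/2) = 60.6226
nu = 0.0489 / 60.6226 = 8.0680e-04 mol/cm^3

8.0680e-04 mol/cm^3


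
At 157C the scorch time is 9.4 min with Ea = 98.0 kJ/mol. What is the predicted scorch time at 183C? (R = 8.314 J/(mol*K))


Convert temperatures: T1 = 157 + 273.15 = 430.15 K, T2 = 183 + 273.15 = 456.15 K
ts2_new = 9.4 * exp(98000 / 8.314 * (1/456.15 - 1/430.15))
1/T2 - 1/T1 = -1.3251e-04
ts2_new = 1.97 min

1.97 min


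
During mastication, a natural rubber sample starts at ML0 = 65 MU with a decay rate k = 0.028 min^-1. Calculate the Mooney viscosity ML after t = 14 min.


ML = ML0 * exp(-k * t)
ML = 65 * exp(-0.028 * 14)
ML = 65 * 0.6757
ML = 43.92 MU

43.92 MU


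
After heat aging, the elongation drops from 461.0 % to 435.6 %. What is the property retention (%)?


Retention = aged / original * 100
= 435.6 / 461.0 * 100
= 94.5%

94.5%


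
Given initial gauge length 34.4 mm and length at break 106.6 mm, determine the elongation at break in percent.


Elongation = (Lf - L0) / L0 * 100
= (106.6 - 34.4) / 34.4 * 100
= 72.2 / 34.4 * 100
= 209.9%

209.9%


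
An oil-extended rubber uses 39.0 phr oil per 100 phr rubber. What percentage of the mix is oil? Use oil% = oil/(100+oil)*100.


Oil % = oil / (100 + oil) * 100
= 39.0 / (100 + 39.0) * 100
= 39.0 / 139.0 * 100
= 28.06%

28.06%


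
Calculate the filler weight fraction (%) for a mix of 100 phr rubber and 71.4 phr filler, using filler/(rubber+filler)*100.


Filler % = filler / (rubber + filler) * 100
= 71.4 / (100 + 71.4) * 100
= 71.4 / 171.4 * 100
= 41.66%

41.66%


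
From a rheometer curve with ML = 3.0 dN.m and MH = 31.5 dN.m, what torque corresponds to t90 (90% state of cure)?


M90 = ML + 0.9 * (MH - ML)
M90 = 3.0 + 0.9 * (31.5 - 3.0)
M90 = 3.0 + 0.9 * 28.5
M90 = 28.65 dN.m

28.65 dN.m


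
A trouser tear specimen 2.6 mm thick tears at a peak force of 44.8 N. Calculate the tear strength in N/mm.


Tear strength = force / thickness
= 44.8 / 2.6
= 17.23 N/mm

17.23 N/mm


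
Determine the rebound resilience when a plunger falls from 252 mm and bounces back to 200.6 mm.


Resilience = h_rebound / h_drop * 100
= 200.6 / 252 * 100
= 79.6%

79.6%


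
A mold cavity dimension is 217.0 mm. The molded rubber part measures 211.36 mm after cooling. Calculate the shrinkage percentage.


Shrinkage = (mold - part) / mold * 100
= (217.0 - 211.36) / 217.0 * 100
= 5.64 / 217.0 * 100
= 2.6%

2.6%


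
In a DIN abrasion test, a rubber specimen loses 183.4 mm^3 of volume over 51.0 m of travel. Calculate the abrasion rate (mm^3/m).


Rate = volume_loss / distance
= 183.4 / 51.0
= 3.596 mm^3/m

3.596 mm^3/m


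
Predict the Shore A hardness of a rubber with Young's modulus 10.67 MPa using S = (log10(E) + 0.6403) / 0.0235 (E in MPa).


log10(E) = 0.0235*S - 0.6403  =>  S = (log10(E) + 0.6403) / 0.0235
log10(10.67) = 1.028164
S = (1.028164 + 0.6403) / 0.0235 = 1.668464 / 0.0235
S = 71.0

Shore A = 71.0


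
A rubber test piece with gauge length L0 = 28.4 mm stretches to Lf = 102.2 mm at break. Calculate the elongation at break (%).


Elongation = (Lf - L0) / L0 * 100
= (102.2 - 28.4) / 28.4 * 100
= 73.8 / 28.4 * 100
= 259.9%

259.9%


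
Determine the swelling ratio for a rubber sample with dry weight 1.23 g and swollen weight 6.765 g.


Q = W_swollen / W_dry
Q = 6.765 / 1.23
Q = 5.5

Q = 5.5


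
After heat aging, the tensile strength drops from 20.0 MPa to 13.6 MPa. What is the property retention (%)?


Retention = aged / original * 100
= 13.6 / 20.0 * 100
= 68.0%

68.0%


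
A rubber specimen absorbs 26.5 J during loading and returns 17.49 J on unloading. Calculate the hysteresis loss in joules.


Hysteresis loss = loading - unloading
= 26.5 - 17.49
= 9.01 J

9.01 J


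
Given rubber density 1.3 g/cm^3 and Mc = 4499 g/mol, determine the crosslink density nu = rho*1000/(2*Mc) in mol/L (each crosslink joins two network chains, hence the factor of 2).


nu = rho * 1000 / (2 * Mc)
nu = 1.3 * 1000 / (2 * 4499)
nu = 1300.0 / 8998
nu = 0.1445 mol/L

0.1445 mol/L


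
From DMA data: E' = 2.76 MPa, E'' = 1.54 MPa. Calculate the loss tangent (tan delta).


tan delta = E'' / E'
= 1.54 / 2.76
= 0.558

tan delta = 0.558


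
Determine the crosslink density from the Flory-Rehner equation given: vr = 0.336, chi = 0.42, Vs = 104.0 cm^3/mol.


ln(1 - vr) = ln(1 - 0.336) = -0.4095
Numerator = -((-0.4095) + 0.336 + 0.42 * 0.336^2) = 0.0261
Denominator = 104.0 * (0.336^(1/3) - 0.336/2) = 54.8294
nu = 0.0261 / 54.8294 = 4.7523e-04 mol/cm^3

4.7523e-04 mol/cm^3


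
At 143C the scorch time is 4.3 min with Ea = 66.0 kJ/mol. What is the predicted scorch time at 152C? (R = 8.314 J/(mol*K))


Convert temperatures: T1 = 143 + 273.15 = 416.15 K, T2 = 152 + 273.15 = 425.15 K
ts2_new = 4.3 * exp(66000 / 8.314 * (1/425.15 - 1/416.15))
1/T2 - 1/T1 = -5.0869e-05
ts2_new = 2.87 min

2.87 min


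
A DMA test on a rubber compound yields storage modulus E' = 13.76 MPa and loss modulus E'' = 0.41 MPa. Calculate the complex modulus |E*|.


|E*| = sqrt(E'^2 + E''^2)
= sqrt(13.76^2 + 0.41^2)
= sqrt(189.3376 + 0.1681)
= 13.766 MPa

13.766 MPa


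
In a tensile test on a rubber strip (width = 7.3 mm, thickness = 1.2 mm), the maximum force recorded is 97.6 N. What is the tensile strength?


Area = width * thickness = 7.3 * 1.2 = 8.76 mm^2
TS = force / area = 97.6 / 8.76 = 11.14 MPa

11.14 MPa


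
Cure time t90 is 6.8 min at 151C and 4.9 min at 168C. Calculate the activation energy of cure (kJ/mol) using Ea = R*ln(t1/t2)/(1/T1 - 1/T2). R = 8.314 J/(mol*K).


T1 = 424.15 K, T2 = 441.15 K
1/T1 - 1/T2 = 9.0854e-05
ln(t1/t2) = ln(6.8/4.9) = 0.3277
Ea = 8.314 * 0.3277 / 9.0854e-05 = 29986.5571 J/mol
Ea = 29.99 kJ/mol

29.99 kJ/mol


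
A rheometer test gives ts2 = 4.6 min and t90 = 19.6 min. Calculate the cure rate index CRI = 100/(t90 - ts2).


CRI = 100 / (t90 - ts2)
= 100 / (19.6 - 4.6)
= 100 / 15.0
= 6.67 min^-1

6.67 min^-1


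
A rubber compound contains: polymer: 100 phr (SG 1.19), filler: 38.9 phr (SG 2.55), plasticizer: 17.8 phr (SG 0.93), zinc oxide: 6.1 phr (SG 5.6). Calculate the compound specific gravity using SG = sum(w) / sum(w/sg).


Sum of weights = 162.8
Volume contributions:
  polymer: 100/1.19 = 84.0336
  filler: 38.9/2.55 = 15.2549
  plasticizer: 17.8/0.93 = 19.1398
  zinc oxide: 6.1/5.6 = 1.0893
Sum of volumes = 119.5176
SG = 162.8 / 119.5176 = 1.362

SG = 1.362


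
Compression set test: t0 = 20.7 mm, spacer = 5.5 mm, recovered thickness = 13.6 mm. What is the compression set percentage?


CS = (t0 - recovered) / (t0 - ts) * 100
= (20.7 - 13.6) / (20.7 - 5.5) * 100
= 7.1 / 15.2 * 100
= 46.7%

46.7%


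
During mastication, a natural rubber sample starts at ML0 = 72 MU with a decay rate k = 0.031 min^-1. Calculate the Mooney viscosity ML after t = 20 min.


ML = ML0 * exp(-k * t)
ML = 72 * exp(-0.031 * 20)
ML = 72 * 0.5379
ML = 38.73 MU

38.73 MU


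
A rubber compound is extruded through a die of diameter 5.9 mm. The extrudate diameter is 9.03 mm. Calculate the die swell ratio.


Die swell ratio = D_extrudate / D_die
= 9.03 / 5.9
= 1.531

Die swell = 1.531


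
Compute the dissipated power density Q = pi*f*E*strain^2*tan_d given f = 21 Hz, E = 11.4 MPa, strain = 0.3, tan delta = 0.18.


Q = pi * f * E * strain^2 * tan_d
= pi * 21 * 11.4 * 0.3^2 * 0.18
= pi * 21 * 11.4 * 0.0900 * 0.18
= 12.1840

Q = 12.1840


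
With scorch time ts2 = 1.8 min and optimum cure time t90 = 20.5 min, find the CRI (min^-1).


CRI = 100 / (t90 - ts2)
= 100 / (20.5 - 1.8)
= 100 / 18.7
= 5.35 min^-1

5.35 min^-1


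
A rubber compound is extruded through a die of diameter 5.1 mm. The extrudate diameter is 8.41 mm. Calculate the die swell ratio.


Die swell ratio = D_extrudate / D_die
= 8.41 / 5.1
= 1.649

Die swell = 1.649


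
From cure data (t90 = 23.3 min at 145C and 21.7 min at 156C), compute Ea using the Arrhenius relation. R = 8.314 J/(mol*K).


T1 = 418.15 K, T2 = 429.15 K
1/T1 - 1/T2 = 6.1299e-05
ln(t1/t2) = ln(23.3/21.7) = 0.0711
Ea = 8.314 * 0.0711 / 6.1299e-05 = 9648.9294 J/mol
Ea = 9.65 kJ/mol

9.65 kJ/mol


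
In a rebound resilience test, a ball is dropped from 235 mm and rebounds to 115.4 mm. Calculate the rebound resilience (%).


Resilience = h_rebound / h_drop * 100
= 115.4 / 235 * 100
= 49.1%

49.1%


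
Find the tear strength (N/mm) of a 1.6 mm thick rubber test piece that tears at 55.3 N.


Tear strength = force / thickness
= 55.3 / 1.6
= 34.56 N/mm

34.56 N/mm


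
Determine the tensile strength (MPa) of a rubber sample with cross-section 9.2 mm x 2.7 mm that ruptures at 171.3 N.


Area = width * thickness = 9.2 * 2.7 = 24.84 mm^2
TS = force / area = 171.3 / 24.84 = 6.9 MPa

6.9 MPa


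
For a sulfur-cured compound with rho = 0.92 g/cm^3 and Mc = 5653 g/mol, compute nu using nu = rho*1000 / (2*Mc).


nu = rho * 1000 / (2 * Mc)
nu = 0.92 * 1000 / (2 * 5653)
nu = 920.0 / 11306
nu = 0.0814 mol/L

0.0814 mol/L


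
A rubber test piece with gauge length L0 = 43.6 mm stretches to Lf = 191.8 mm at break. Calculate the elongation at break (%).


Elongation = (Lf - L0) / L0 * 100
= (191.8 - 43.6) / 43.6 * 100
= 148.2 / 43.6 * 100
= 339.9%

339.9%


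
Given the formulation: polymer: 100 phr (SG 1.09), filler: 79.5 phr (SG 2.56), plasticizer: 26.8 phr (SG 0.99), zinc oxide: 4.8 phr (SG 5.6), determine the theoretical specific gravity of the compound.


Sum of weights = 211.1
Volume contributions:
  polymer: 100/1.09 = 91.7431
  filler: 79.5/2.56 = 31.0547
  plasticizer: 26.8/0.99 = 27.0707
  zinc oxide: 4.8/5.6 = 0.8571
Sum of volumes = 150.7257
SG = 211.1 / 150.7257 = 1.401

SG = 1.401


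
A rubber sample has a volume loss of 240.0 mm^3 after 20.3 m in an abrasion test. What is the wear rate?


Rate = volume_loss / distance
= 240.0 / 20.3
= 11.823 mm^3/m

11.823 mm^3/m


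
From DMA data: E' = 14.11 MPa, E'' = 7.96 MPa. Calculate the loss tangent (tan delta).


tan delta = E'' / E'
= 7.96 / 14.11
= 0.5641

tan delta = 0.5641


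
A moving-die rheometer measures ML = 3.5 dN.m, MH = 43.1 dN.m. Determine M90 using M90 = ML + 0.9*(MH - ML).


M90 = ML + 0.9 * (MH - ML)
M90 = 3.5 + 0.9 * (43.1 - 3.5)
M90 = 3.5 + 0.9 * 39.6
M90 = 39.14 dN.m

39.14 dN.m


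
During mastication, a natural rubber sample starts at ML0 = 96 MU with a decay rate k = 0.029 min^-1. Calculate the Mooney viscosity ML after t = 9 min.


ML = ML0 * exp(-k * t)
ML = 96 * exp(-0.029 * 9)
ML = 96 * 0.7703
ML = 73.95 MU

73.95 MU


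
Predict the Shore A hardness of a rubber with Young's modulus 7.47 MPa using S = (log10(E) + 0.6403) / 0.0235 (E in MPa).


log10(E) = 0.0235*S - 0.6403  =>  S = (log10(E) + 0.6403) / 0.0235
log10(7.47) = 0.873321
S = (0.873321 + 0.6403) / 0.0235 = 1.513621 / 0.0235
S = 64.4

Shore A = 64.4


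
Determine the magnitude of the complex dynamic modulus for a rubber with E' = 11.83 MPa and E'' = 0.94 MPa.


|E*| = sqrt(E'^2 + E''^2)
= sqrt(11.83^2 + 0.94^2)
= sqrt(139.9489 + 0.8836)
= 11.867 MPa

11.867 MPa


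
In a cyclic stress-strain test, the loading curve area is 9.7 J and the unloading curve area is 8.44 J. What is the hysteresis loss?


Hysteresis loss = loading - unloading
= 9.7 - 8.44
= 1.26 J

1.26 J


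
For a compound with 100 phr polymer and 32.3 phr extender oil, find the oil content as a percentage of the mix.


Oil % = oil / (100 + oil) * 100
= 32.3 / (100 + 32.3) * 100
= 32.3 / 132.3 * 100
= 24.41%

24.41%


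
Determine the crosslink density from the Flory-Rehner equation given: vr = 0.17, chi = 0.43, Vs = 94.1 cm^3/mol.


ln(1 - vr) = ln(1 - 0.17) = -0.1863
Numerator = -((-0.1863) + 0.17 + 0.43 * 0.17^2) = 0.0039
Denominator = 94.1 * (0.17^(1/3) - 0.17/2) = 44.1297
nu = 0.0039 / 44.1297 = 8.8434e-05 mol/cm^3

8.8434e-05 mol/cm^3


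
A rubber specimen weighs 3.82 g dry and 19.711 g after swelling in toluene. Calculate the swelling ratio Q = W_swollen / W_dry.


Q = W_swollen / W_dry
Q = 19.711 / 3.82
Q = 5.16

Q = 5.16


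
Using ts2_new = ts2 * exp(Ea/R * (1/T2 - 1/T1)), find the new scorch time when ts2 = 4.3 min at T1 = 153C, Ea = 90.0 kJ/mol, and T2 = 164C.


Convert temperatures: T1 = 153 + 273.15 = 426.15 K, T2 = 164 + 273.15 = 437.15 K
ts2_new = 4.3 * exp(90000 / 8.314 * (1/437.15 - 1/426.15))
1/T2 - 1/T1 = -5.9047e-05
ts2_new = 2.27 min

2.27 min


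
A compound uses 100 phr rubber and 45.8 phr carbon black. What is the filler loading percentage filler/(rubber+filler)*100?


Filler % = filler / (rubber + filler) * 100
= 45.8 / (100 + 45.8) * 100
= 45.8 / 145.8 * 100
= 31.41%

31.41%


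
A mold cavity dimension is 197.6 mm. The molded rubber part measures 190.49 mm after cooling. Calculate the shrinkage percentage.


Shrinkage = (mold - part) / mold * 100
= (197.6 - 190.49) / 197.6 * 100
= 7.11 / 197.6 * 100
= 3.6%

3.6%


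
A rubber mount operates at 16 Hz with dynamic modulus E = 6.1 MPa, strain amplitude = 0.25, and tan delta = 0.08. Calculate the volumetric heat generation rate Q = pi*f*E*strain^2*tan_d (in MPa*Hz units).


Q = pi * f * E * strain^2 * tan_d
= pi * 16 * 6.1 * 0.25^2 * 0.08
= pi * 16 * 6.1 * 0.0625 * 0.08
= 1.5331

Q = 1.5331


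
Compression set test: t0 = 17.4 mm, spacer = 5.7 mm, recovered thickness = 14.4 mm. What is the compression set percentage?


CS = (t0 - recovered) / (t0 - ts) * 100
= (17.4 - 14.4) / (17.4 - 5.7) * 100
= 3.0 / 11.7 * 100
= 25.6%

25.6%


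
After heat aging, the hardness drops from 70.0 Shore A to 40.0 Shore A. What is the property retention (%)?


Retention = aged / original * 100
= 40.0 / 70.0 * 100
= 57.1%

57.1%


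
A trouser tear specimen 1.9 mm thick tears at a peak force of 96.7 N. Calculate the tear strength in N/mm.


Tear strength = force / thickness
= 96.7 / 1.9
= 50.89 N/mm

50.89 N/mm


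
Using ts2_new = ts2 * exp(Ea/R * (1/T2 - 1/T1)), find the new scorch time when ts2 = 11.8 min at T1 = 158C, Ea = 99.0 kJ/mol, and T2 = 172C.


Convert temperatures: T1 = 158 + 273.15 = 431.15 K, T2 = 172 + 273.15 = 445.15 K
ts2_new = 11.8 * exp(99000 / 8.314 * (1/445.15 - 1/431.15))
1/T2 - 1/T1 = -7.2945e-05
ts2_new = 4.95 min

4.95 min


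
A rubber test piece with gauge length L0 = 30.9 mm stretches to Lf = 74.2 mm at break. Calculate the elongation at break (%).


Elongation = (Lf - L0) / L0 * 100
= (74.2 - 30.9) / 30.9 * 100
= 43.3 / 30.9 * 100
= 140.1%

140.1%


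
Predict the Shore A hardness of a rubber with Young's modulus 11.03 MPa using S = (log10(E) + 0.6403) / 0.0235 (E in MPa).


log10(E) = 0.0235*S - 0.6403  =>  S = (log10(E) + 0.6403) / 0.0235
log10(11.03) = 1.042576
S = (1.042576 + 0.6403) / 0.0235 = 1.682876 / 0.0235
S = 71.6

Shore A = 71.6


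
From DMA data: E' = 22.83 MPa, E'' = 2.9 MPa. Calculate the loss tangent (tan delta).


tan delta = E'' / E'
= 2.9 / 22.83
= 0.127

tan delta = 0.127


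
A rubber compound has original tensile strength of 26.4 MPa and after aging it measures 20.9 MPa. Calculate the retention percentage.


Retention = aged / original * 100
= 20.9 / 26.4 * 100
= 79.2%

79.2%


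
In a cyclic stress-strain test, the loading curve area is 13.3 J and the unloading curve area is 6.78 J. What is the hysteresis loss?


Hysteresis loss = loading - unloading
= 13.3 - 6.78
= 6.52 J

6.52 J


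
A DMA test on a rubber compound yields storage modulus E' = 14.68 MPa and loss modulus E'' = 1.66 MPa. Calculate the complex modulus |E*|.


|E*| = sqrt(E'^2 + E''^2)
= sqrt(14.68^2 + 1.66^2)
= sqrt(215.5024 + 2.7556)
= 14.774 MPa

14.774 MPa


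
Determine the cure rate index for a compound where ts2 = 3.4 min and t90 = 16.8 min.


CRI = 100 / (t90 - ts2)
= 100 / (16.8 - 3.4)
= 100 / 13.4
= 7.46 min^-1

7.46 min^-1


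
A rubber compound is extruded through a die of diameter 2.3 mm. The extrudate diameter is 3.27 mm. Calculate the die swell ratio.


Die swell ratio = D_extrudate / D_die
= 3.27 / 2.3
= 1.422

Die swell = 1.422


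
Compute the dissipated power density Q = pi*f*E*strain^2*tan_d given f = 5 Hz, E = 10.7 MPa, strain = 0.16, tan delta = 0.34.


Q = pi * f * E * strain^2 * tan_d
= pi * 5 * 10.7 * 0.16^2 * 0.34
= pi * 5 * 10.7 * 0.0256 * 0.34
= 1.4629

Q = 1.4629


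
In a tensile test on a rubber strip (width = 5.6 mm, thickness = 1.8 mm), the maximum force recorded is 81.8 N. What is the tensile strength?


Area = width * thickness = 5.6 * 1.8 = 10.08 mm^2
TS = force / area = 81.8 / 10.08 = 8.12 MPa

8.12 MPa


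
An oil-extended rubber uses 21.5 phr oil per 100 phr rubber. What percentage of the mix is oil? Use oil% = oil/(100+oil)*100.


Oil % = oil / (100 + oil) * 100
= 21.5 / (100 + 21.5) * 100
= 21.5 / 121.5 * 100
= 17.7%

17.7%


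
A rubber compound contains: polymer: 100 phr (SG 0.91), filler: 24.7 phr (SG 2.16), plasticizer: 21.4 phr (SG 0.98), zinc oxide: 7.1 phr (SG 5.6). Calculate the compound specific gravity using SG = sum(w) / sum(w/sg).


Sum of weights = 153.2
Volume contributions:
  polymer: 100/0.91 = 109.8901
  filler: 24.7/2.16 = 11.4352
  plasticizer: 21.4/0.98 = 21.8367
  zinc oxide: 7.1/5.6 = 1.2679
Sum of volumes = 144.4299
SG = 153.2 / 144.4299 = 1.061

SG = 1.061


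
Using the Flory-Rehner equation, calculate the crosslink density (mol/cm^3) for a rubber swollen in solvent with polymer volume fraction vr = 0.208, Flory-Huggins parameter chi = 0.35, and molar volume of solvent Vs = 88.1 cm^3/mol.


ln(1 - vr) = ln(1 - 0.208) = -0.2332
Numerator = -((-0.2332) + 0.208 + 0.35 * 0.208^2) = 0.0101
Denominator = 88.1 * (0.208^(1/3) - 0.208/2) = 43.0368
nu = 0.0101 / 43.0368 = 2.3356e-04 mol/cm^3

2.3356e-04 mol/cm^3


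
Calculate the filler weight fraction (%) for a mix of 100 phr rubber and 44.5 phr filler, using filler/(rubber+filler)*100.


Filler % = filler / (rubber + filler) * 100
= 44.5 / (100 + 44.5) * 100
= 44.5 / 144.5 * 100
= 30.8%

30.8%


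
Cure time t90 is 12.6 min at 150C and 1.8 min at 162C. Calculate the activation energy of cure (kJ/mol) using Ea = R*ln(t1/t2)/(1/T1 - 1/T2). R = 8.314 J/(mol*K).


T1 = 423.15 K, T2 = 435.15 K
1/T1 - 1/T2 = 6.5170e-05
ln(t1/t2) = ln(12.6/1.8) = 1.9459
Ea = 8.314 * 1.9459 / 6.5170e-05 = 248247.5039 J/mol
Ea = 248.25 kJ/mol

248.25 kJ/mol


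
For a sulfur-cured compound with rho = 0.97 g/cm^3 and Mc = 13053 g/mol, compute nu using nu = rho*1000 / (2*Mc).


nu = rho * 1000 / (2 * Mc)
nu = 0.97 * 1000 / (2 * 13053)
nu = 970.0 / 26106
nu = 0.0372 mol/L

0.0372 mol/L


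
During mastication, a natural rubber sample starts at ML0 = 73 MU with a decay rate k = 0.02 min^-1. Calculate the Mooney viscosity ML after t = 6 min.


ML = ML0 * exp(-k * t)
ML = 73 * exp(-0.02 * 6)
ML = 73 * 0.8869
ML = 64.75 MU

64.75 MU


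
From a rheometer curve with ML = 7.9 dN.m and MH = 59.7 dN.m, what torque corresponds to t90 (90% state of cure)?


M90 = ML + 0.9 * (MH - ML)
M90 = 7.9 + 0.9 * (59.7 - 7.9)
M90 = 7.9 + 0.9 * 51.8
M90 = 54.52 dN.m

54.52 dN.m
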